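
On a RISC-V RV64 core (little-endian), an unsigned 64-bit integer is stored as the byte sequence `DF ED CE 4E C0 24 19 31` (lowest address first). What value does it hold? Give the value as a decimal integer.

3537899390650740191

In little-endian order the low byte comes first in memory.
Reassemble most-significant byte first: 31 19 24 C0 4E CE ED DF → 0x311924C04ECEEDDF.
0x311924C04ECEEDDF = 3537899390650740191.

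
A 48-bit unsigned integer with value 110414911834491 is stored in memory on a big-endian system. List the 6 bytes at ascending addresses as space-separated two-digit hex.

64 6B F9 99 09 7B

110414911834491 in hexadecimal, padded to 48 bits, is 0x646BF999097B.
Split into bytes (most-significant first): 64 6B F9 99 09 7B.
Big-endian stores the most-significant byte at the lowest address.
So the memory order matches the most-significant-first order: 64 6B F9 99 09 7B.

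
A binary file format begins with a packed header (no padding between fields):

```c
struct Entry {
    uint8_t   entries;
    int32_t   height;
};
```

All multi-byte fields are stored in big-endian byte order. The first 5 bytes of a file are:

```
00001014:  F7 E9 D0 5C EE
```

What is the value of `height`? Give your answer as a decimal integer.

`height` follows `entries` (1 byte), so it starts at byte offset 1 and occupies 4 bytes.
Bytes at offsets 1..4: E9 D0 5C EE.
Big-endian: lowest address holds the most-significant byte.
The bytes are already most-significant first: 0xE9D05CEE.
Top bit is set, so as a signed 32-bit value this is 0xE9D05CEE − 2^32 = -372220690.

-372220690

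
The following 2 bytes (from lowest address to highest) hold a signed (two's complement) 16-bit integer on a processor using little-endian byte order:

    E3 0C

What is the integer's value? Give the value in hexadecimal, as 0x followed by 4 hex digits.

0x0CE3

Little-endian: lowest address holds the least-significant byte.
Reassemble most-significant byte first: 0C E3 → 0x0CE3.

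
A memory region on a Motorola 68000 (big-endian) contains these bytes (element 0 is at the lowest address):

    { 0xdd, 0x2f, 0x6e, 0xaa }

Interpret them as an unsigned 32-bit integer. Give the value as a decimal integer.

3710873258

In big-endian order the high byte comes first in memory.
The bytes are already most-significant first: 0xDD2F6EAA.
0xDD2F6EAA = 3710873258.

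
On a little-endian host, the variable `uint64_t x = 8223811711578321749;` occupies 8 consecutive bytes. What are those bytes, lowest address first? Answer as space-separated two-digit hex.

55 B3 52 18 2E D9 20 72

8223811711578321749 in hexadecimal, padded to 64 bits, is 0x7220D92E1852B355.
Split into bytes (most-significant first): 72 20 D9 2E 18 52 B3 55.
In little-endian order the low byte comes first in memory.
So at ascending addresses the bytes are 55 B3 52 18 2E D9 20 72.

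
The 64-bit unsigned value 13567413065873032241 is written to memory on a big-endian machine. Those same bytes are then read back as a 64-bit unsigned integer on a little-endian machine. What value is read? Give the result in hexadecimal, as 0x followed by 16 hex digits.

0x31045BD84C2249BC

13567413065873032241 in 64-bit hexadecimal is 0xBC49224CD85B0431.
Stored big-endian, the bytes at ascending addresses are BC 49 22 4C D8 5B 04 31.
Read back as little-endian, the first byte is least significant, giving 0x31045BD84C2249BC.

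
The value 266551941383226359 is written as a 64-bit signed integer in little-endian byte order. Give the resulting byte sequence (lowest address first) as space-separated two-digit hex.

266551941383226359 in hexadecimal, padded to 64 bits, is 0x03B2FB94145683F7.
Split into bytes (most-significant first): 03 B2 FB 94 14 56 83 F7.
Little-endian stores the least-significant byte at the lowest address.
So at ascending addresses the bytes are F7 83 56 14 94 FB B2 03.

F7 83 56 14 94 FB B2 03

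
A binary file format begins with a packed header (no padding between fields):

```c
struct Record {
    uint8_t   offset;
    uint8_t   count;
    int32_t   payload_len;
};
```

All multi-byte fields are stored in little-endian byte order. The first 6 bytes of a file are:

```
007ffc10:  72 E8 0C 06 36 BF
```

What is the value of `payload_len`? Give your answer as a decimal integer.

-1086978548

`payload_len` follows `offset` (1 B), `count` (1 B), so it starts at offset 1 + 1 = 2 and occupies 4 bytes.
Bytes at offsets 2..5: 0C 06 36 BF.
Little-endian stores the least-significant byte at the lowest address.
Reassemble most-significant byte first: BF 36 06 0C → 0xBF36060C.
Top bit is set, so as a signed 32-bit value this is 0xBF36060C − 2^32 = -1086978548.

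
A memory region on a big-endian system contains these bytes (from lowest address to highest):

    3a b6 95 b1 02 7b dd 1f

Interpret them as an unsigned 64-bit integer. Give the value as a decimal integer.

4230733487444581663

Big-endian stores the most-significant byte at the lowest address.
The bytes are already most-significant first: 0x3AB695B1027BDD1F.
0x3AB695B1027BDD1F = 4230733487444581663.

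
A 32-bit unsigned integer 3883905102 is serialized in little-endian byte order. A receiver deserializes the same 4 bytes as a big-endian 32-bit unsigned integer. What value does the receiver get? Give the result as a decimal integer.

1320189927

3883905102 in 32-bit hexadecimal is 0xE77FB04E.
Stored little-endian, the bytes at ascending addresses are 4E B0 7F E7.
Read back as big-endian, the last byte is least significant, giving 0x4EB07FE7.
0x4EB07FE7 = 1320189927.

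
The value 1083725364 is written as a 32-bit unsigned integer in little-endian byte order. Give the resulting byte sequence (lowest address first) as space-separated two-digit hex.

34 56 98 40

1083725364 in hexadecimal, padded to 32 bits, is 0x40985634.
Split into bytes (most-significant first): 40 98 56 34.
Little-endian stores the least-significant byte at the lowest address.
So at ascending addresses the bytes are 34 56 98 40.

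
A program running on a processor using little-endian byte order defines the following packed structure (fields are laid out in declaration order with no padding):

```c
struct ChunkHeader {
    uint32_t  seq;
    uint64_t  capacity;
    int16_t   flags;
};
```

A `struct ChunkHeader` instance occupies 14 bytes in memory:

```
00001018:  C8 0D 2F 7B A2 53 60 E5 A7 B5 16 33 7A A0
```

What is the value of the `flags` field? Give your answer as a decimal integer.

-24454

`flags` follows `seq` (4 B), `capacity` (8 B), so it starts at offset 4 + 8 = 12 and occupies 2 bytes.
Bytes at offsets 12..13: 7A A0.
In little-endian order the low byte comes first in memory.
Reassemble most-significant byte first: A0 7A → 0xA07A.
Top bit is set, so as a signed 16-bit value this is 0xA07A − 2^16 = -24454.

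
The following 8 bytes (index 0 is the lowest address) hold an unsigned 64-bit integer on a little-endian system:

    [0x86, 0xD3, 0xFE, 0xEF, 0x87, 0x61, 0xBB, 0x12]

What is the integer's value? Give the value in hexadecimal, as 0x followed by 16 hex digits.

0x12BB6187EFFED386

In little-endian order the low byte comes first in memory.
Reassemble most-significant byte first: 12 BB 61 87 EF FE D3 86 → 0x12BB6187EFFED386.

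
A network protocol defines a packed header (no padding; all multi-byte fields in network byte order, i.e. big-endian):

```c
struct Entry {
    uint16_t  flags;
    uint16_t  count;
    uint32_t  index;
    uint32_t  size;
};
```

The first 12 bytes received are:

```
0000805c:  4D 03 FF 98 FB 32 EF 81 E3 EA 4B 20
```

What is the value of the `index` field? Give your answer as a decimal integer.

`index` follows `flags` (2 B), `count` (2 B), so it starts at offset 2 + 2 = 4 and occupies 4 bytes.
Bytes at offsets 4..7: FB 32 EF 81.
Big-endian stores the most-significant byte at the lowest address.
The bytes are already most-significant first: 0xFB32EF81.
0xFB32EF81 = 4214419329.

4214419329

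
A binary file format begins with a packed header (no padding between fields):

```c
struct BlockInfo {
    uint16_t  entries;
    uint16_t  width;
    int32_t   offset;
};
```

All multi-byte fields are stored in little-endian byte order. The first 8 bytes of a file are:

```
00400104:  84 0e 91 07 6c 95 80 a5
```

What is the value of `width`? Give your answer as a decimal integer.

1937

`width` follows `entries` (2 bytes), so it starts at byte offset 2 and occupies 2 bytes.
Bytes at offsets 2..3: 91 07.
In little-endian order the low byte comes first in memory.
Reassemble most-significant byte first: 07 91 → 0x0791.
0x0791 = 1937.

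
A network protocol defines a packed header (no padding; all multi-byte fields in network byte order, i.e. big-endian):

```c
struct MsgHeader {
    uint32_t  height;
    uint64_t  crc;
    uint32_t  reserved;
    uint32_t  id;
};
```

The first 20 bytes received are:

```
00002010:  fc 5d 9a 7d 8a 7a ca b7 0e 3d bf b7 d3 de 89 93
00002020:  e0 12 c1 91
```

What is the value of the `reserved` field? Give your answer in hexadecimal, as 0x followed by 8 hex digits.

0xD3DE8993

`reserved` follows `height` (4 B), `crc` (8 B), so it starts at offset 4 + 8 = 12 and occupies 4 bytes.
Bytes at offsets 12..15: D3 DE 89 93.
Big-endian: lowest address holds the most-significant byte.
The bytes are already most-significant first: 0xD3DE8993.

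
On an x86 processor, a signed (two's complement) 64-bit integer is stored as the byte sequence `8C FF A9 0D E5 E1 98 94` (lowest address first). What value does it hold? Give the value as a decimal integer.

-7739187585743192180

Little-endian stores the least-significant byte at the lowest address.
Reassemble most-significant byte first: 94 98 E1 E5 0D A9 FF 8C → 0x9498E1E50DA9FF8C.
Top bit is set, so as a signed 64-bit value this is 0x9498E1E50DA9FF8C − 2^64 = -7739187585743192180.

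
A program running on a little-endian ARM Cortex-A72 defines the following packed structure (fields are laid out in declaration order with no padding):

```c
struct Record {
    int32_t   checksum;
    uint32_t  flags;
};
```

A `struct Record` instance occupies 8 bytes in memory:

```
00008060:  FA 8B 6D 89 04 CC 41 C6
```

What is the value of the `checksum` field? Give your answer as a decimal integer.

-1989309446

`checksum` is the first field, at byte offset 0, occupying 4 bytes.
Bytes at offsets 0..3: FA 8B 6D 89.
Little-endian stores the least-significant byte at the lowest address.
Reassemble most-significant byte first: 89 6D 8B FA → 0x896D8BFA.
Top bit is set, so as a signed 32-bit value this is 0x896D8BFA − 2^32 = -1989309446.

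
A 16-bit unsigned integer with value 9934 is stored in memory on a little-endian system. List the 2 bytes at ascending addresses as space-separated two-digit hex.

CE 26

9934 in hexadecimal, padded to 16 bits, is 0x26CE.
Split into bytes (most-significant first): 26 CE.
Little-endian: lowest address holds the least-significant byte.
So at ascending addresses the bytes are CE 26.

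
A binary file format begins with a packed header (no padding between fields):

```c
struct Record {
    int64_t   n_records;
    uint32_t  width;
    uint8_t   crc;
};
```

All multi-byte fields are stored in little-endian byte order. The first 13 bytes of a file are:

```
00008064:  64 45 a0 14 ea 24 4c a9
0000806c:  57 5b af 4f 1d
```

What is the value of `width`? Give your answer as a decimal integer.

`width` follows `n_records` (8 bytes), so it starts at byte offset 8 and occupies 4 bytes.
Bytes at offsets 8..11: 57 5B AF 4F.
Little-endian: lowest address holds the least-significant byte.
Reassemble most-significant byte first: 4F AF 5B 57 → 0x4FAF5B57.
0x4FAF5B57 = 1336892247.

1336892247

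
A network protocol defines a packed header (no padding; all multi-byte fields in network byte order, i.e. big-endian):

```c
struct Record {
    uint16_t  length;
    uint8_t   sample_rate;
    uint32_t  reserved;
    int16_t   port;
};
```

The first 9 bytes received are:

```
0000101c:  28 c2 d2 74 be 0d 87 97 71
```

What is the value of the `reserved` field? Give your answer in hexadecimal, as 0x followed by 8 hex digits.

`reserved` follows `length` (2 B), `sample_rate` (1 B), so it starts at offset 2 + 1 = 3 and occupies 4 bytes.
Bytes at offsets 3..6: 74 BE 0D 87.
Big-endian stores the most-significant byte at the lowest address.
The bytes are already most-significant first: 0x74BE0D87.

0x74BE0D87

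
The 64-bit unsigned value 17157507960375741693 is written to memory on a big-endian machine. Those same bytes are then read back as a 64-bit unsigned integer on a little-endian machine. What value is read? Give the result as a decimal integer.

17157507960375741693 in 64-bit hexadecimal is 0xEE1BB695E9220CFD.
Stored big-endian, the bytes at ascending addresses are EE 1B B6 95 E9 22 0C FD.
Read back as little-endian, the first byte is least significant, giving 0xFD0C22E995B61BEE.
0xFD0C22E995B61BEE = 18233987377950759918.

18233987377950759918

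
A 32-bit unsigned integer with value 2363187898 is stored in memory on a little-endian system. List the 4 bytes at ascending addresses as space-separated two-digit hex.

2363187898 in hexadecimal, padded to 32 bits, is 0x8CDB62BA.
Split into bytes (most-significant first): 8C DB 62 BA.
In little-endian order the low byte comes first in memory.
So at ascending addresses the bytes are BA 62 DB 8C.

BA 62 DB 8C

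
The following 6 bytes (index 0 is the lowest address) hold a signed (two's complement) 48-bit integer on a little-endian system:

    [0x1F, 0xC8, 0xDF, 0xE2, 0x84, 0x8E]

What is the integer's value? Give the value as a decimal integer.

Little-endian: lowest address holds the least-significant byte.
Reassemble most-significant byte first: 8E 84 E2 DF C8 1F → 0x8E84E2DFC81F.
Top bit is set, so as a signed 48-bit value this is 0x8E84E2DFC81F − 2^48 = -124773583566817.

-124773583566817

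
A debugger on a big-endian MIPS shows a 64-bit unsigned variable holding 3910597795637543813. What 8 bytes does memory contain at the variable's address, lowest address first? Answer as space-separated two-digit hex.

3910597795637543813 in hexadecimal, padded to 64 bits, is 0x36453BF9D466C385.
Split into bytes (most-significant first): 36 45 3B F9 D4 66 C3 85.
Big-endian stores the most-significant byte at the lowest address.
So the memory order matches the most-significant-first order: 36 45 3B F9 D4 66 C3 85.

36 45 3B F9 D4 66 C3 85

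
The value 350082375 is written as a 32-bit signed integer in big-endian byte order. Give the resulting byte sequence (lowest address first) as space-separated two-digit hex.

350082375 in hexadecimal, padded to 32 bits, is 0x14DDD547.
Split into bytes (most-significant first): 14 DD D5 47.
Big-endian stores the most-significant byte at the lowest address.
So the memory order matches the most-significant-first order: 14 DD D5 47.

14 DD D5 47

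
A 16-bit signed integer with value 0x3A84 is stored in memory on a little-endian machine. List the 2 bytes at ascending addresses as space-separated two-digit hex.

84 3A

Split into bytes (most-significant first): 3A 84.
Little-endian: lowest address holds the least-significant byte.
So at ascending addresses the bytes are 84 3A.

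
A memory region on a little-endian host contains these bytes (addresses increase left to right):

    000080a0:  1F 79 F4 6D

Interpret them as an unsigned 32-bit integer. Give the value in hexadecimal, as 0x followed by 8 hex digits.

Little-endian: lowest address holds the least-significant byte.
Reassemble most-significant byte first: 6D F4 79 1F → 0x6DF4791F.

0x6DF4791F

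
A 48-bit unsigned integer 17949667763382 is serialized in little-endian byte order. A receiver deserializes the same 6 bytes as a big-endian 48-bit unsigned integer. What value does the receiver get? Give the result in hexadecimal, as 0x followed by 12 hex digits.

17949667763382 in 48-bit hexadecimal is 0x10533B9224B6.
Stored little-endian, the bytes at ascending addresses are B6 24 92 3B 53 10.
Read back as big-endian, the last byte is least significant, giving 0xB624923B5310.

0xB624923B5310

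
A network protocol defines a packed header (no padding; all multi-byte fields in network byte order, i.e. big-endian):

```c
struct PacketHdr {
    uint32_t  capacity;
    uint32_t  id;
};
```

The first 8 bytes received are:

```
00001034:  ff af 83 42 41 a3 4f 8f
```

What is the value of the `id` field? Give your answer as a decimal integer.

`id` follows `capacity` (4 bytes), so it starts at byte offset 4 and occupies 4 bytes.
Bytes at offsets 4..7: 41 A3 4F 8F.
Big-endian: lowest address holds the most-significant byte.
The bytes are already most-significant first: 0x41A34F8F.
0x41A34F8F = 1101221775.

1101221775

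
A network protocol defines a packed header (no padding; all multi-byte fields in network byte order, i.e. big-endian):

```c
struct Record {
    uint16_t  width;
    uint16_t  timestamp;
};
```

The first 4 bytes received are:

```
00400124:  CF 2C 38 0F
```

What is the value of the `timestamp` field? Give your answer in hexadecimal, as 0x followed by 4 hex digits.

0x380F

`timestamp` follows `width` (2 bytes), so it starts at byte offset 2 and occupies 2 bytes.
Bytes at offsets 2..3: 38 0F.
Big-endian: lowest address holds the most-significant byte.
The bytes are already most-significant first: 0x380F.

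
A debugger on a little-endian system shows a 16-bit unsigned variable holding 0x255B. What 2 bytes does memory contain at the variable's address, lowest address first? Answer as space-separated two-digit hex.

Split into bytes (most-significant first): 25 5B.
In little-endian order the low byte comes first in memory.
So at ascending addresses the bytes are 5B 25.

5B 25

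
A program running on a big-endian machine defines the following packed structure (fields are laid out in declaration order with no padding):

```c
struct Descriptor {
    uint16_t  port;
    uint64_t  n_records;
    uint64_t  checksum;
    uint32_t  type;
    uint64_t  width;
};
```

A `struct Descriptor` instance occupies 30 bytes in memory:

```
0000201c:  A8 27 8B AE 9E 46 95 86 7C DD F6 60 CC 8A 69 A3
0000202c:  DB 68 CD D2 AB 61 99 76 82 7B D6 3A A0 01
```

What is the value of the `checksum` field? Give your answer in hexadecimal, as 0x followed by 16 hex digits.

0xF660CC8A69A3DB68

`checksum` follows `port` (2 B), `n_records` (8 B), so it starts at offset 2 + 8 = 10 and occupies 8 bytes.
Bytes at offsets 10..17: F6 60 CC 8A 69 A3 DB 68.
Big-endian: lowest address holds the most-significant byte.
The bytes are already most-significant first: 0xF660CC8A69A3DB68.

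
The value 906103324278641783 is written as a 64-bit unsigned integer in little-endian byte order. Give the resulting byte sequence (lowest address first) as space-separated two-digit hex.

906103324278641783 in hexadecimal, padded to 64 bits, is 0x0C93202C356DD477.
Split into bytes (most-significant first): 0C 93 20 2C 35 6D D4 77.
Little-endian: lowest address holds the least-significant byte.
So at ascending addresses the bytes are 77 D4 6D 35 2C 20 93 0C.

77 D4 6D 35 2C 20 93 0C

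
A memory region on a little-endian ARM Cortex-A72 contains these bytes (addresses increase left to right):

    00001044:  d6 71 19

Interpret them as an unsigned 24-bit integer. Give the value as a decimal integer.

1667542

Little-endian stores the least-significant byte at the lowest address.
Reassemble most-significant byte first: 19 71 D6 → 0x1971D6.
0x1971D6 = 1667542.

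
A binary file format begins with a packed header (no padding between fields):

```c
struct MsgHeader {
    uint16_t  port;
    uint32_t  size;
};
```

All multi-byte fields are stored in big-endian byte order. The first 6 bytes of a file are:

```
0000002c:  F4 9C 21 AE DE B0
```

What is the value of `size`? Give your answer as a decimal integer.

`size` follows `port` (2 bytes), so it starts at byte offset 2 and occupies 4 bytes.
Bytes at offsets 2..5: 21 AE DE B0.
Big-endian: lowest address holds the most-significant byte.
The bytes are already most-significant first: 0x21AEDEB0.
0x21AEDEB0 = 565108400.

565108400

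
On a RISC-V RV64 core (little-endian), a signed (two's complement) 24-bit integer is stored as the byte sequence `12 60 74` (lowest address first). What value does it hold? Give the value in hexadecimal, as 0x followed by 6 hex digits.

In little-endian order the low byte comes first in memory.
Reassemble most-significant byte first: 74 60 12 → 0x746012.

0x746012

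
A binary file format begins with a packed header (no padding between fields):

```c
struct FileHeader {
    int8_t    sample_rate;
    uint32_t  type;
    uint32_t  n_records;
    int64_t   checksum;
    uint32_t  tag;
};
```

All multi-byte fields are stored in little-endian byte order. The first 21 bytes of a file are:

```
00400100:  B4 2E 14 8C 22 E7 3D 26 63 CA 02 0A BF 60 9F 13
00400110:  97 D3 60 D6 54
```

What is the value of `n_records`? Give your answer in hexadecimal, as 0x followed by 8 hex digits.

0x63263DE7

`n_records` follows `sample_rate` (1 B), `type` (4 B), so it starts at offset 1 + 4 = 5 and occupies 4 bytes.
Bytes at offsets 5..8: E7 3D 26 63.
Little-endian: lowest address holds the least-significant byte.
Reassemble most-significant byte first: 63 26 3D E7 → 0x63263DE7.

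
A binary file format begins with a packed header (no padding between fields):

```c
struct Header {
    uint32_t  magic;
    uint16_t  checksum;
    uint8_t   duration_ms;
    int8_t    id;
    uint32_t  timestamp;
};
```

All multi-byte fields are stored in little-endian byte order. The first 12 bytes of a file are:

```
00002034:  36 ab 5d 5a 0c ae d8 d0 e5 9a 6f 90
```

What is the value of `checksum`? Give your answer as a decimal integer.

`checksum` follows `magic` (4 bytes), so it starts at byte offset 4 and occupies 2 bytes.
Bytes at offsets 4..5: 0C AE.
In little-endian order the low byte comes first in memory.
Reassemble most-significant byte first: AE 0C → 0xAE0C.
0xAE0C = 44556.

44556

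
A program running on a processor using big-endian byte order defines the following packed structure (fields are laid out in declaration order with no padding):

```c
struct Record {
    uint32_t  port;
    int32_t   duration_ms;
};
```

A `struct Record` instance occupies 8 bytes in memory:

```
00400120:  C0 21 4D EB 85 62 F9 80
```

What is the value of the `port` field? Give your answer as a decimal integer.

`port` is the first field, at byte offset 0, occupying 4 bytes.
Bytes at offsets 0..3: C0 21 4D EB.
Big-endian: lowest address holds the most-significant byte.
The bytes are already most-significant first: 0xC0214DEB.
0xC0214DEB = 3223408107.

3223408107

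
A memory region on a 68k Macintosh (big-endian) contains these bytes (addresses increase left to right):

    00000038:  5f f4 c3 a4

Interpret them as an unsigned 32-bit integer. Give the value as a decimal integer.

Big-endian: lowest address holds the most-significant byte.
The bytes are already most-significant first: 0x5FF4C3A4.
0x5FF4C3A4 = 1609876388.

1609876388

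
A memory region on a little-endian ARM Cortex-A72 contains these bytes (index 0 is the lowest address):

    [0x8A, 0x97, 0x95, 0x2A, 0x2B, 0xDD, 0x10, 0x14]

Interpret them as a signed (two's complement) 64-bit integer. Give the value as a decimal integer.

Little-endian: lowest address holds the least-significant byte.
Reassemble most-significant byte first: 14 10 DD 2B 2A 95 97 8A → 0x1410DD2B2A95978A.
0x1410DD2B2A95978A = 1445898657853708170.

1445898657853708170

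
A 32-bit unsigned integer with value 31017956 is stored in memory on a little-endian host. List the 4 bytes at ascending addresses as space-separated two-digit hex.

E4 4B D9 01

31017956 in hexadecimal, padded to 32 bits, is 0x01D94BE4.
Split into bytes (most-significant first): 01 D9 4B E4.
Little-endian stores the least-significant byte at the lowest address.
So at ascending addresses the bytes are E4 4B D9 01.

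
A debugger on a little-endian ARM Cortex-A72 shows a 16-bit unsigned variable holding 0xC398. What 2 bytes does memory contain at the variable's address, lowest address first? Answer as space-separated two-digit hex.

Split into bytes (most-significant first): C3 98.
In little-endian order the low byte comes first in memory.
So at ascending addresses the bytes are 98 C3.

98 C3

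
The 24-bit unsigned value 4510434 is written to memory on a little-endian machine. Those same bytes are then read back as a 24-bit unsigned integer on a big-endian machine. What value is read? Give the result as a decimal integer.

14864964

4510434 in 24-bit hexadecimal is 0x44D2E2.
Stored little-endian, the bytes at ascending addresses are E2 D2 44.
Read back as big-endian, the last byte is least significant, giving 0xE2D244.
0xE2D244 = 14864964.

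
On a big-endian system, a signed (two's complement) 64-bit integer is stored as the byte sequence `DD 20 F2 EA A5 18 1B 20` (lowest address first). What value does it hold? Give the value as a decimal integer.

Big-endian stores the most-significant byte at the lowest address.
The bytes are already most-significant first: 0xDD20F2EAA5181B20.
Top bit is set, so as a signed 64-bit value this is 0xDD20F2EAA5181B20 − 2^64 = -2512741502466647264.

-2512741502466647264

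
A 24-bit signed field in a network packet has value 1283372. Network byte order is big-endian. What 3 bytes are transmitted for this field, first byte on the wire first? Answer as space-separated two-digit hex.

1283372 in hexadecimal, padded to 24 bits, is 0x13952C.
Split into bytes (most-significant first): 13 95 2C.
Big-endian stores the most-significant byte at the lowest address.
So the memory order matches the most-significant-first order: 13 95 2C.

13 95 2C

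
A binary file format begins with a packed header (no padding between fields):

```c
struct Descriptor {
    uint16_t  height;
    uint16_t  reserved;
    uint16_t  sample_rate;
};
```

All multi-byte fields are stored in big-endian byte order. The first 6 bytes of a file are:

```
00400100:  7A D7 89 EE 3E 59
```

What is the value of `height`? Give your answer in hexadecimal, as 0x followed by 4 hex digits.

0x7AD7

`height` is the first field, at byte offset 0, occupying 2 bytes.
Bytes at offsets 0..1: 7A D7.
Big-endian: lowest address holds the most-significant byte.
The bytes are already most-significant first: 0x7AD7.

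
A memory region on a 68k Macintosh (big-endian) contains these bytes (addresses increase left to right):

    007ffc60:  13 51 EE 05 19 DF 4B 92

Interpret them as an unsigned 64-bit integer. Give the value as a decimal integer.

Big-endian: lowest address holds the most-significant byte.
The bytes are already most-significant first: 0x1351EE0519DF4B92.
0x1351EE0519DF4B92 = 1392155465510505362.

1392155465510505362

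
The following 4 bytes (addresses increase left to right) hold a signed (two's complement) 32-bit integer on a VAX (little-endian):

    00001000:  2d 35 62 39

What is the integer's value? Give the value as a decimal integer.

962737453

Little-endian: lowest address holds the least-significant byte.
Reassemble most-significant byte first: 39 62 35 2D → 0x3962352D.
0x3962352D = 962737453.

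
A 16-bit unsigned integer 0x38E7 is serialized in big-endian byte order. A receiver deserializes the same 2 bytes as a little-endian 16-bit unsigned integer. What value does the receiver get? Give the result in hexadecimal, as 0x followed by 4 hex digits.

Stored big-endian, the bytes at ascending addresses are 38 E7.
Read back as little-endian, the first byte is least significant, giving 0xE738.

0xE738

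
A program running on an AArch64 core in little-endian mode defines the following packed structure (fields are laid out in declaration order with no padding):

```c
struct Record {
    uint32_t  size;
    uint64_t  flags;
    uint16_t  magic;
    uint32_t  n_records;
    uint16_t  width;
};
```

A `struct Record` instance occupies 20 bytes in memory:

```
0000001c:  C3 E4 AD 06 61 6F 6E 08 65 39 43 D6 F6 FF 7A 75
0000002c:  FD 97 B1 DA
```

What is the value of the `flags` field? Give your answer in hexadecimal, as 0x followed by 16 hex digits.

`flags` follows `size` (4 bytes), so it starts at byte offset 4 and occupies 8 bytes.
Bytes at offsets 4..11: 61 6F 6E 08 65 39 43 D6.
In little-endian order the low byte comes first in memory.
Reassemble most-significant byte first: D6 43 39 65 08 6E 6F 61 → 0xD6433965086E6F61.

0xD6433965086E6F61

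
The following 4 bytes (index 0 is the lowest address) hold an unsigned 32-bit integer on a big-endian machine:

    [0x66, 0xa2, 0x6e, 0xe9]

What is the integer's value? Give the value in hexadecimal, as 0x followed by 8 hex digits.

In big-endian order the high byte comes first in memory.
The bytes are already most-significant first: 0x66A26EE9.

0x66A26EE9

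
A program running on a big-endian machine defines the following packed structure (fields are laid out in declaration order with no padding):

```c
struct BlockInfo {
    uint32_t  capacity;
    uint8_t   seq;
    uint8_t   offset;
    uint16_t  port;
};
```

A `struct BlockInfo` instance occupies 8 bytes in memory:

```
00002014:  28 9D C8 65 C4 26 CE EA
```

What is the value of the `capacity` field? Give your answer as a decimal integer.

`capacity` is the first field, at byte offset 0, occupying 4 bytes.
Bytes at offsets 0..3: 28 9D C8 65.
In big-endian order the high byte comes first in memory.
The bytes are already most-significant first: 0x289DC865.
0x289DC865 = 681429093.

681429093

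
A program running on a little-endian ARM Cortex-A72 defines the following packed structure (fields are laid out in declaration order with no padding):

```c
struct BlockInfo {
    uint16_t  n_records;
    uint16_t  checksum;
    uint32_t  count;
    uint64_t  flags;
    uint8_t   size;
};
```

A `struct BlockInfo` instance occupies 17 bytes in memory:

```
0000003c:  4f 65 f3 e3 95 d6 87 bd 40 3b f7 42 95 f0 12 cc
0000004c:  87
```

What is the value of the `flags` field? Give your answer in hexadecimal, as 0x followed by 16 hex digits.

`flags` follows `n_records` (2 B), `checksum` (2 B), `count` (4 B), so it starts at offset 2 + 2 + 4 = 8 and occupies 8 bytes.
Bytes at offsets 8..15: 40 3B F7 42 95 F0 12 CC.
In little-endian order the low byte comes first in memory.
Reassemble most-significant byte first: CC 12 F0 95 42 F7 3B 40 → 0xCC12F09542F73B40.

0xCC12F09542F73B40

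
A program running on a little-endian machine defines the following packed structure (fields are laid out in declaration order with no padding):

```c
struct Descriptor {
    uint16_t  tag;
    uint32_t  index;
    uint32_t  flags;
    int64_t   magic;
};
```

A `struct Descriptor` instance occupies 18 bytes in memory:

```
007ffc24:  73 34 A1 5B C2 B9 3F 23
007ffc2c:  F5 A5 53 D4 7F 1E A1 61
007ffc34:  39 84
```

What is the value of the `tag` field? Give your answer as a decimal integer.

`tag` is the first field, at byte offset 0, occupying 2 bytes.
Bytes at offsets 0..1: 73 34.
In little-endian order the low byte comes first in memory.
Reassemble most-significant byte first: 34 73 → 0x3473.
0x3473 = 13427.

13427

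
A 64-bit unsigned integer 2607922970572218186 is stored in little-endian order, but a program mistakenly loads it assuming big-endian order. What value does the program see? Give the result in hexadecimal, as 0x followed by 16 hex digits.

2607922970572218186 in 64-bit hexadecimal is 0x2431341FD689DF4A.
Stored little-endian, the bytes at ascending addresses are 4A DF 89 D6 1F 34 31 24.
Read back as big-endian, the last byte is least significant, giving 0x4ADF89D61F343124.

0x4ADF89D61F343124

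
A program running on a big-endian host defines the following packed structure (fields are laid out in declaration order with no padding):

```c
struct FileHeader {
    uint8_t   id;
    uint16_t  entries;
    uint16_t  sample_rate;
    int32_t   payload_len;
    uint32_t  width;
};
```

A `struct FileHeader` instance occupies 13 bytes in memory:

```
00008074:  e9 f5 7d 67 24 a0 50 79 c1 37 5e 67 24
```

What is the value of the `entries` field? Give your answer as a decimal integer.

`entries` follows `id` (1 byte), so it starts at byte offset 1 and occupies 2 bytes.
Bytes at offsets 1..2: F5 7D.
Big-endian: lowest address holds the most-significant byte.
The bytes are already most-significant first: 0xF57D.
0xF57D = 62845.

62845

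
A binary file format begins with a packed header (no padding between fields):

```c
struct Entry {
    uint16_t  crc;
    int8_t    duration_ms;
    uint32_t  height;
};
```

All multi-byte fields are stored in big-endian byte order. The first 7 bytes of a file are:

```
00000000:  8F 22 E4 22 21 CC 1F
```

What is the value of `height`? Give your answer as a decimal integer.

`height` follows `crc` (2 B), `duration_ms` (1 B), so it starts at offset 2 + 1 = 3 and occupies 4 bytes.
Bytes at offsets 3..6: 22 21 CC 1F.
Big-endian: lowest address holds the most-significant byte.
The bytes are already most-significant first: 0x2221CC1F.
0x2221CC1F = 572640287.

572640287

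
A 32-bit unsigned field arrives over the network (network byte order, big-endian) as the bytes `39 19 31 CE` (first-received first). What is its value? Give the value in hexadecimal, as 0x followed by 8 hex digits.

0x391931CE

Big-endian: lowest address holds the most-significant byte.
The bytes are already most-significant first: 0x391931CE.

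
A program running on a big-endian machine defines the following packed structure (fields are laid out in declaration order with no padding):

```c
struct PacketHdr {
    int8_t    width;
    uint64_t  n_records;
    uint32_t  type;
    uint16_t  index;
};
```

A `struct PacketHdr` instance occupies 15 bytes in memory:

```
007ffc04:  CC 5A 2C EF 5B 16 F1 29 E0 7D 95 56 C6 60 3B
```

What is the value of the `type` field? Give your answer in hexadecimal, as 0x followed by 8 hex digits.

0x7D9556C6

`type` follows `width` (1 B), `n_records` (8 B), so it starts at offset 1 + 8 = 9 and occupies 4 bytes.
Bytes at offsets 9..12: 7D 95 56 C6.
Big-endian stores the most-significant byte at the lowest address.
The bytes are already most-significant first: 0x7D9556C6.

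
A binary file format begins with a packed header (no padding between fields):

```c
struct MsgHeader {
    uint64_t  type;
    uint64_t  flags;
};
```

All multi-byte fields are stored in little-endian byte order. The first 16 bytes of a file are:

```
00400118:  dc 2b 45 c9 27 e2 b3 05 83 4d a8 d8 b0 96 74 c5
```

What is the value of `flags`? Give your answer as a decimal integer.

14228162809063558531

`flags` follows `type` (8 bytes), so it starts at byte offset 8 and occupies 8 bytes.
Bytes at offsets 8..15: 83 4D A8 D8 B0 96 74 C5.
Little-endian stores the least-significant byte at the lowest address.
Reassemble most-significant byte first: C5 74 96 B0 D8 A8 4D 83 → 0xC57496B0D8A84D83.
0xC57496B0D8A84D83 = 14228162809063558531.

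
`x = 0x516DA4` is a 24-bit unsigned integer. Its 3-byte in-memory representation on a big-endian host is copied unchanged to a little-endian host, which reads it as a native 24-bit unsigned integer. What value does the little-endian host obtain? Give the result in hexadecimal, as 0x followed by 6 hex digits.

Stored big-endian, the bytes at ascending addresses are 51 6D A4.
Read back as little-endian, the first byte is least significant, giving 0xA46D51.

0xA46D51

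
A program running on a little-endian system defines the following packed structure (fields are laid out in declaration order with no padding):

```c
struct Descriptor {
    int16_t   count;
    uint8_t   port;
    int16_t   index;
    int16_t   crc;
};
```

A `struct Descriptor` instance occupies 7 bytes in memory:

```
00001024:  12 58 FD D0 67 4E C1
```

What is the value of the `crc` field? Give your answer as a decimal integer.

`crc` follows `count` (2 B), `port` (1 B), `index` (2 B), so it starts at offset 2 + 1 + 2 = 5 and occupies 2 bytes.
Bytes at offsets 5..6: 4E C1.
Little-endian stores the least-significant byte at the lowest address.
Reassemble most-significant byte first: C1 4E → 0xC14E.
Top bit is set, so as a signed 16-bit value this is 0xC14E − 2^16 = -16050.

-16050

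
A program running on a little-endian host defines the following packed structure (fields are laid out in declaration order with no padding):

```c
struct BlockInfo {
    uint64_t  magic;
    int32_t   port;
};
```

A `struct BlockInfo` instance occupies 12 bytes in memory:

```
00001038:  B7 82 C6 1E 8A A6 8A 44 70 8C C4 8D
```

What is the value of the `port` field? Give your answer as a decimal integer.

`port` follows `magic` (8 bytes), so it starts at byte offset 8 and occupies 4 bytes.
Bytes at offsets 8..11: 70 8C C4 8D.
Little-endian stores the least-significant byte at the lowest address.
Reassemble most-significant byte first: 8D C4 8C 70 → 0x8DC48C70.
Top bit is set, so as a signed 32-bit value this is 0x8DC48C70 − 2^32 = -1916498832.

-1916498832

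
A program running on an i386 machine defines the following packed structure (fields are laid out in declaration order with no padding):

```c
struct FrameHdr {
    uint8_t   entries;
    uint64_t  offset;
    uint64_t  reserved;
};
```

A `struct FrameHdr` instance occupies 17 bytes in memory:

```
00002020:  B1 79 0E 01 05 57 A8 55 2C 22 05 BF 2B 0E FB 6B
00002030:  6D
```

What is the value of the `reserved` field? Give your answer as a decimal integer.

`reserved` follows `entries` (1 B), `offset` (8 B), so it starts at offset 1 + 8 = 9 and occupies 8 bytes.
Bytes at offsets 9..16: 22 05 BF 2B 0E FB 6B 6D.
Little-endian: lowest address holds the least-significant byte.
Reassemble most-significant byte first: 6D 6B FB 0E 2B BF 05 22 → 0x6D6BFB0E2BBF0522.
0x6D6BFB0E2BBF0522 = 7884671610924238114.

7884671610924238114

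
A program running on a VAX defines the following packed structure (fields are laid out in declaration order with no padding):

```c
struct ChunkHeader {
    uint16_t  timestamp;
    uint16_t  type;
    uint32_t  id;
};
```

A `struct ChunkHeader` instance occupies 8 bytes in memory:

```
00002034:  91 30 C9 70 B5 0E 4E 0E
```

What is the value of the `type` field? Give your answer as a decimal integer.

28873

`type` follows `timestamp` (2 bytes), so it starts at byte offset 2 and occupies 2 bytes.
Bytes at offsets 2..3: C9 70.
In little-endian order the low byte comes first in memory.
Reassemble most-significant byte first: 70 C9 → 0x70C9.
0x70C9 = 28873.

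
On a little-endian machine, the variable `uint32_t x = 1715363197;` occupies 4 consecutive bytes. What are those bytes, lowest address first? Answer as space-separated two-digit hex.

1715363197 in hexadecimal, padded to 32 bits, is 0x663E5D7D.
Split into bytes (most-significant first): 66 3E 5D 7D.
In little-endian order the low byte comes first in memory.
So at ascending addresses the bytes are 7D 5D 3E 66.

7D 5D 3E 66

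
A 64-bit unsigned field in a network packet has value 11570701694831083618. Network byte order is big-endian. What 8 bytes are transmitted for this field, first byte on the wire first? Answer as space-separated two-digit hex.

A0 93 63 E3 22 6A C0 62

11570701694831083618 in hexadecimal, padded to 64 bits, is 0xA09363E3226AC062.
Split into bytes (most-significant first): A0 93 63 E3 22 6A C0 62.
In big-endian order the high byte comes first in memory.
So the memory order matches the most-significant-first order: A0 93 63 E3 22 6A C0 62.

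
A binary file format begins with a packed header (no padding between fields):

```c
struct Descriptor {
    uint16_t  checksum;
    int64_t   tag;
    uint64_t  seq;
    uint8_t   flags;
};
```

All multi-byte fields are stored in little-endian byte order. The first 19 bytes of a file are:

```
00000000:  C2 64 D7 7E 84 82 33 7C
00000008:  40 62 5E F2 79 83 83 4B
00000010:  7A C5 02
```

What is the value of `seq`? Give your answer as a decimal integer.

`seq` follows `checksum` (2 B), `tag` (8 B), so it starts at offset 2 + 8 = 10 and occupies 8 bytes.
Bytes at offsets 10..17: 5E F2 79 83 83 4B 7A C5.
In little-endian order the low byte comes first in memory.
Reassemble most-significant byte first: C5 7A 4B 83 83 79 F2 5E → 0xC57A4B838379F25E.
0xC57A4B838379F25E = 14229769000849109598.

14229769000849109598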